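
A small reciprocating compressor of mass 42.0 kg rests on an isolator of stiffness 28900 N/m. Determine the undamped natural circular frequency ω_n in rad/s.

26.2 rad/s

ω_n = √(k/m) = √(28900/42.0) = √688.1 = 26.23 rad/s.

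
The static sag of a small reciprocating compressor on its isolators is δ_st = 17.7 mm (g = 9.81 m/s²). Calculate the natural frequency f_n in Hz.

3.75 Hz

ω_n = √(g/δ_st) = √(9.81/0.0177) = √554.2 = 23.54 rad/s.
f_n = ω_n/(2π) = 23.54/6.283 = 3.747 Hz.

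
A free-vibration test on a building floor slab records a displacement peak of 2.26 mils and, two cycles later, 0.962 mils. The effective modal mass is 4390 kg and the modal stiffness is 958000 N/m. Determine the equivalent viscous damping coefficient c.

Logarithmic decrement δ = (1/n)·ln(x₀/x_n) = (1/2)·ln(2.26/0.962) = (1/2)·ln(2.349) = 0.4271.
ζ = δ/√(4π² + δ²) = 0.4271/√(39.48 + 0.182) = 0.4271/6.298 = 0.06781.
c = ζ · 2√(km) = 0.06781 × 2√(958000 × 4390) = 0.06781 × 129700 = 8795 N·s/m.

8800 N·s/m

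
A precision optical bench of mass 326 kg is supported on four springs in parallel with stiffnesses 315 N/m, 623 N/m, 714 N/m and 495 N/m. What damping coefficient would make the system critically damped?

Parallel springs add: k_eq = 315 + 623 + 714 + 495 = 2147 N/m.
c_c = 2√(k_eq·m) = 2√(2147 × 326) = 2 × 836.6 = 1673 N·s/m.

1670 N·s/m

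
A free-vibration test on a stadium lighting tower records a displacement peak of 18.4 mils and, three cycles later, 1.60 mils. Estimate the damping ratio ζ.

Logarithmic decrement δ = (1/n)·ln(x₀/x_n) = (1/3)·ln(18.4/1.60) = (1/3)·ln(11.50) = 0.8141.
ζ = δ/√(4π² + δ²) = 0.8141/√(39.48 + 0.663) = 0.8141/6.336 = 0.1285.

0.128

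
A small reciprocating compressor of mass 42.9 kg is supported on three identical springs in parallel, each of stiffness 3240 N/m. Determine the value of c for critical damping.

1290 N·s/m

Parallel springs add: k_eq = 3 × 3240 = 9720 N/m.
c_c = 2√(k_eq·m) = 2√(9720 × 42.9) = 2 × 645.7 = 1291 N·s/m.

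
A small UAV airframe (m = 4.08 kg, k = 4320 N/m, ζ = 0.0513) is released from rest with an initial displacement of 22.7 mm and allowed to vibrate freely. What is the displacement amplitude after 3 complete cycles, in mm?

Logarithmic decrement δ = 2πζ/√(1 − ζ²) = 2π × 0.05130/√(1 − 0.00263) = 0.3228.
After n cycles, x_n/x₀ = e^(−nδ), so x_3 = 22.7 × e^(−3 × 0.3228) = 22.7 × 0.3797 = 8.620 mm.

8.62 mm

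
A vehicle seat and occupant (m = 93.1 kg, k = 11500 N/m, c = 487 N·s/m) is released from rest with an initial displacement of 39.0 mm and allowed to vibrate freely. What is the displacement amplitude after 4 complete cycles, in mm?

ζ = c/(2√(km)) = 487/(2√(11500 × 93.1)) = 487/2069 = 0.2353.
Logarithmic decrement δ = 2πζ/√(1 − ζ²) = 2π × 0.2353/√(1 − 0.0554) = 1.521.
After n cycles, x_n/x₀ = e^(−nδ), so x_4 = 39.0 × e^(−4 × 1.521) = 39.0 × 0.002276 = 0.08876 mm.

0.0888 mm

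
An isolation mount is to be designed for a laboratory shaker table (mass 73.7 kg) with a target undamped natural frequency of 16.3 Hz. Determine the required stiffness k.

773000 N/m

ω_n = 2πf_n = 2π × 16.3 = 102.4 rad/s.
k = m·ω_n² = 73.7 × 102.4² = 73.7 × 10490 = 773000 N/m.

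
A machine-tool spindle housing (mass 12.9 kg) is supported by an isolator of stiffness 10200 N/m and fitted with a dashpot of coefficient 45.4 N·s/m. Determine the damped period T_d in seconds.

0.224 s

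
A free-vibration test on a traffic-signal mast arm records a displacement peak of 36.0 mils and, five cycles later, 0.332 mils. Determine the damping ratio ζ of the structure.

Logarithmic decrement δ = (1/n)·ln(x₀/x_n) = (1/5)·ln(36.0/0.332) = (1/5)·ln(108.4) = 0.9372.
ζ = δ/√(4π² + δ²) = 0.9372/√(39.48 + 0.878) = 0.9372/6.353 = 0.1475.

0.148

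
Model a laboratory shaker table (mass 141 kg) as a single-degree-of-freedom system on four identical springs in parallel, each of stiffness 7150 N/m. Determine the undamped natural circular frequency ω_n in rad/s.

Parallel springs add: k_eq = 4 × 7150 = 28600 N/m.
ω_n = √(k_eq/m) = √(28600/141) = √202.8 = 14.24 rad/s.

14.2 rad/s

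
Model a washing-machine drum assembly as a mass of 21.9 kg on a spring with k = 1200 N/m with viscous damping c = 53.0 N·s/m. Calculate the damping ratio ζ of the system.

ω_n = √(k/m) = √(1200/21.9) = 7.402 rad/s.
Critical damping c_c = 2√(k·m) = 2√(1200 × 21.9) = 324.2 N·s/m, so ζ = c/c_c = 53.0/324.2 = 0.1635.

0.163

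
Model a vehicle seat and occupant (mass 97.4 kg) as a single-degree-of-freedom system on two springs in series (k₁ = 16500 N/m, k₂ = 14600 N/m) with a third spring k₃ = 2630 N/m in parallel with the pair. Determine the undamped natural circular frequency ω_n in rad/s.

10.3 rad/s

Series pair: k_s = k₁k₂/(k₁+k₂) = (16500)(14600)/(16500 + 14600) = 7746 N/m. In parallel with k₃: k_eq = 7746 + 2630 = 10380 N/m.
ω_n = √(k_eq/m) = √(10380/97.4) = √106.5 = 10.32 rad/s.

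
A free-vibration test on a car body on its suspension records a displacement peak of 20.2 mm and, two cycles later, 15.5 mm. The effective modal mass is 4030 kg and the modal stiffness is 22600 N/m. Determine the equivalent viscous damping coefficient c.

402 N·s/m

Logarithmic decrement δ = (1/n)·ln(x₀/x_n) = (1/2)·ln(20.2/15.5) = (1/2)·ln(1.303) = 0.1324.
ζ = δ/√(4π² + δ²) = 0.1324/√(39.48 + 0.0175) = 0.1324/6.285 = 0.02107.
c = ζ · 2√(km) = 0.02107 × 2√(22600 × 4030) = 0.02107 × 19090 = 402.2 N·s/m.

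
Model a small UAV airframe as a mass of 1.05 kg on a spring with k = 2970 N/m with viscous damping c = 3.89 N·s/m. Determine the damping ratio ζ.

ω_n = √(k/m) = √(2970/1.05) = 53.18 rad/s.
Critical damping c_c = 2√(k·m) = 2√(2970 × 1.05) = 111.7 N·s/m, so ζ = c/c_c = 3.89/111.7 = 0.03483.

0.0348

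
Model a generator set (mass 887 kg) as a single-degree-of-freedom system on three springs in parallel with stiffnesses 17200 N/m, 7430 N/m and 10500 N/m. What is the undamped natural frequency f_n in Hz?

1.00 Hz

Parallel springs add: k_eq = 17200 + 7430 + 10500 = 35130 N/m.
ω_n = √(k_eq/m) = √(35130/887) = √39.61 = 6.293 rad/s.
f_n = ω_n/(2π) = 6.293/6.283 = 1.002 Hz.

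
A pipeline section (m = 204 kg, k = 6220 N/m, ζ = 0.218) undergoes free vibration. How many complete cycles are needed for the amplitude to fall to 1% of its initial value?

4 cycles

Logarithmic decrement δ = 2πζ/√(1 − ζ²) = 2π × 0.2180/√(1 − 0.0475) = 1.403.
x_n/x₀ = e^(−nδ) ≤ 0.01; take ln: n ≥ ln(1/0.01)/δ = 4.605/1.403 = 3.281.
So 4 complete cycles are required.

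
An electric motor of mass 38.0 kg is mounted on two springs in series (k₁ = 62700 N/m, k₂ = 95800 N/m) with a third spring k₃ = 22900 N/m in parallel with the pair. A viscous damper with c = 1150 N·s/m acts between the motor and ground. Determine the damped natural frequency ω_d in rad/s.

37.0 rad/s

Series pair: k_s = k₁k₂/(k₁+k₂) = (62700)(95800)/(62700 + 95800) = 37900 N/m. In parallel with k₃: k_eq = 37900 + 22900 = 60800 N/m.
ω_n = √(k_eq/m) = √(60800/38.0) = 40.00 rad/s.
Critical damping c_c = 2√(k_eq·m) = 2√(60800 × 38.0) = 3040 N·s/m, so ζ = c/c_c = 1150/3040 = 0.3783.
ω_d = ω_n√(1 − ζ²) = 40.00 × √(1 − 0.143) = 37.03 rad/s.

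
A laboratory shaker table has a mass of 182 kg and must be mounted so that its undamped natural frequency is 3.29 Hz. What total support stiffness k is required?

ω_n = 2πf_n = 2π × 3.29 = 20.67 rad/s.
k = m·ω_n² = 182 × 20.67² = 182 × 427.3 = 77770 N/m.

77800 N/m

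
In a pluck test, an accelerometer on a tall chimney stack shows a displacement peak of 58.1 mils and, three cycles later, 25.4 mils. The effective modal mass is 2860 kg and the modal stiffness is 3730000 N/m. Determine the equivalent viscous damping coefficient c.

Logarithmic decrement δ = (1/n)·ln(x₀/x_n) = (1/3)·ln(58.1/25.4) = (1/3)·ln(2.287) = 0.2758.
ζ = δ/√(4π² + δ²) = 0.2758/√(39.48 + 0.0761) = 0.2758/6.289 = 0.04385.
c = ζ · 2√(km) = 0.04385 × 2√(3730000 × 2860) = 0.04385 × 206600 = 9059 N·s/m.

9060 N·s/m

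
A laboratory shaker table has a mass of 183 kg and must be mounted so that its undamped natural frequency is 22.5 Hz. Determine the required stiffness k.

ω_n = 2πf_n = 2π × 22.5 = 141.4 rad/s.
k = m·ω_n² = 183 × 141.4² = 183 × 19990 = 3657000 N/m.

3660000 N/m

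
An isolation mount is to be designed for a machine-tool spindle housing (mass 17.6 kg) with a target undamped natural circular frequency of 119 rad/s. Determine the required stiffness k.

k = m·ω_n² = 17.6 × 119.0² = 17.6 × 14160 = 249200 N/m.

249000 N/m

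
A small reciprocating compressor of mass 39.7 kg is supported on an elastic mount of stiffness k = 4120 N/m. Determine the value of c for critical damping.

c_c = 2√(k·m) = 2√(4120 × 39.7) = 2 × 404.4 = 808.9 N·s/m.

809 N·s/m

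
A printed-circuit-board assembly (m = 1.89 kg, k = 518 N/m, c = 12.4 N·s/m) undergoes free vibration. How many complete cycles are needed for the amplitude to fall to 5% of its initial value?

ζ = c/(2√(km)) = 12.4/(2√(518 × 1.89)) = 12.4/62.58 = 0.1982.
Logarithmic decrement δ = 2πζ/√(1 − ζ²) = 2π × 0.1982/√(1 − 0.0393) = 1.270.
x_n/x₀ = e^(−nδ) ≤ 0.05; take ln: n ≥ ln(1/0.05)/δ = 2.996/1.270 = 2.358.
So 3 complete cycles are required.

3 cycles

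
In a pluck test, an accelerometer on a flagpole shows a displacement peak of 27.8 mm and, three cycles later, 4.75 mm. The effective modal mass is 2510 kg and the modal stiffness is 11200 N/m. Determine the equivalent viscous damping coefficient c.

990 N·s/m

Logarithmic decrement δ = (1/n)·ln(x₀/x_n) = (1/3)·ln(27.8/4.75) = (1/3)·ln(5.853) = 0.5890.
ζ = δ/√(4π² + δ²) = 0.5890/√(39.48 + 0.347) = 0.5890/6.311 = 0.09333.
c = ζ · 2√(km) = 0.09333 × 2√(11200 × 2510) = 0.09333 × 10600 = 989.7 N·s/m.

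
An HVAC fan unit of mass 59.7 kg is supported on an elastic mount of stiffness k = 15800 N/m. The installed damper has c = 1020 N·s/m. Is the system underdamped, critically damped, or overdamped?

c_c = 2√(k·m) = 1942 N·s/m; ζ = c/c_c = 1020/1942 = 0.525.
Since ζ < 1 the system is underdamped.

underdamped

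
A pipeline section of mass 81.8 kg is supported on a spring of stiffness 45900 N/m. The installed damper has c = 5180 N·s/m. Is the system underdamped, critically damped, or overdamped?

overdamped

c_c = 2√(k·m) = 3875 N·s/m; ζ = c/c_c = 5180/3875 = 1.34.
Since ζ > 1 the system is overdamped.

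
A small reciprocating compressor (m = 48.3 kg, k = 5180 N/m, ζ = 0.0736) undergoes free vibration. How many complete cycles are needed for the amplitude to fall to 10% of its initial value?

Logarithmic decrement δ = 2πζ/√(1 − ζ²) = 2π × 0.07360/√(1 − 0.00542) = 0.4637.
x_n/x₀ = e^(−nδ) ≤ 0.1; take ln: n ≥ ln(1/0.1)/δ = 2.303/0.4637 = 4.966.
So 5 complete cycles are required.

5 cycles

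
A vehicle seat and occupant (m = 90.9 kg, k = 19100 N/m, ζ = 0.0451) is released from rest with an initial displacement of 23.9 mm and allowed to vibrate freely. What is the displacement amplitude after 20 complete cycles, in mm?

0.0821 mm

Logarithmic decrement δ = 2πζ/√(1 − ζ²) = 2π × 0.04510/√(1 − 0.00203) = 0.2837.
After n cycles, x_n/x₀ = e^(−nδ), so x_20 = 23.9 × e^(−20 × 0.2837) = 23.9 × 0.003437 = 0.08214 mm.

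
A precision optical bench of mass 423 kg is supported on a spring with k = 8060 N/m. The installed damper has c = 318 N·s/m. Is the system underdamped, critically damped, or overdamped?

underdamped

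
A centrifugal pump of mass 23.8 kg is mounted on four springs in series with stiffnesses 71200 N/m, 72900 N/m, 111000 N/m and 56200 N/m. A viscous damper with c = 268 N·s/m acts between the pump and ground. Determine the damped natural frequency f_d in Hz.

4.32 Hz

Series springs: 1/k_eq = 1/71200 + 1/72900 + 1/111000 + 1/56200 = 5.456×10^-5, so k_eq = 18330 N/m.
ω_n = √(k_eq/m) = √(18330/23.8) = 27.75 rad/s.
Critical damping c_c = 2√(k_eq·m) = 2√(18330 × 23.8) = 1321 N·s/m, so ζ = c/c_c = 268/1321 = 0.2029.
ω_d = ω_n√(1 − ζ²) = 27.75 × √(1 − 0.0412) = 27.17 rad/s.
f_d = ω_d/(2π) = 4.325 Hz.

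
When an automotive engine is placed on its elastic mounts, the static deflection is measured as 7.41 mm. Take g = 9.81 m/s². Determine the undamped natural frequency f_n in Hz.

ω_n = √(g/δ_st) = √(9.81/0.00741) = √1324 = 36.39 rad/s.
f_n = ω_n/(2π) = 36.39/6.283 = 5.791 Hz.

5.79 Hz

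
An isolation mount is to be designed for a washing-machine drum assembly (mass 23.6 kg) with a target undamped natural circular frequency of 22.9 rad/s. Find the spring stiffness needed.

12400 N/m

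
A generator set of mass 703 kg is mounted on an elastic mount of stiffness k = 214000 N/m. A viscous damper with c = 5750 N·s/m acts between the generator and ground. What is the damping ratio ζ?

0.234

ω_n = √(k/m) = √(214000/703) = 17.45 rad/s.
Critical damping c_c = 2√(k·m) = 2√(214000 × 703) = 24530 N·s/m, so ζ = c/c_c = 5750/24530 = 0.2344.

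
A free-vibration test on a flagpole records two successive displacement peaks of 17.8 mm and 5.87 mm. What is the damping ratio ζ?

0.174

Logarithmic decrement δ = (1/n)·ln(x₀/x_n) = (1/1)·ln(17.8/5.87) = (1/1)·ln(3.032) = 1.109.
ζ = δ/√(4π² + δ²) = 1.109/√(39.48 + 1.23) = 1.109/6.380 = 0.1739.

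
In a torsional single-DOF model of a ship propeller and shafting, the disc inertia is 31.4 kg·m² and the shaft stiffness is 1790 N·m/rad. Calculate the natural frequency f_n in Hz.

ω_n = √(k_t/J) = √(1790/31.4) = √57.01 = 7.550 rad/s.
f_n = ω_n/(2π) = 7.550/6.283 = 1.202 Hz.

1.20 Hz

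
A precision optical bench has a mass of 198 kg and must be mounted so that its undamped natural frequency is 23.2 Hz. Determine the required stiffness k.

ω_n = 2πf_n = 2π × 23.2 = 145.8 rad/s.
k = m·ω_n² = 198 × 145.8² = 198 × 21250 = 4207000 N/m.

4210000 N/m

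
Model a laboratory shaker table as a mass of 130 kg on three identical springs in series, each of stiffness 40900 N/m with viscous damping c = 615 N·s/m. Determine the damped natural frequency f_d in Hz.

Series springs: 1/k_eq = 3/40900, so k_eq = 40900/3 = 13630 N/m.
ω_n = √(k_eq/m) = √(13630/130) = 10.24 rad/s.
Critical damping c_c = 2√(k_eq·m) = 2√(13630 × 130) = 2663 N·s/m, so ζ = c/c_c = 615/2663 = 0.2310.
ω_d = ω_n√(1 − ζ²) = 10.24 × √(1 − 0.0534) = 9.964 rad/s.
f_d = ω_d/(2π) = 1.586 Hz.

1.59 Hz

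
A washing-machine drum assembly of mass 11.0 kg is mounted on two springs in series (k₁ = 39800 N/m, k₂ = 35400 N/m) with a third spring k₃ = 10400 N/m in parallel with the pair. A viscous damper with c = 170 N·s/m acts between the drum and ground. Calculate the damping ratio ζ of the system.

0.150

Series pair: k_s = k₁k₂/(k₁+k₂) = (39800)(35400)/(39800 + 35400) = 18740 N/m. In parallel with k₃: k_eq = 18740 + 10400 = 29140 N/m.
ω_n = √(k_eq/m) = √(29140/11.0) = 51.47 rad/s.
Critical damping c_c = 2√(k_eq·m) = 2√(29140 × 11.0) = 1132 N·s/m, so ζ = c/c_c = 170/1132 = 0.1501.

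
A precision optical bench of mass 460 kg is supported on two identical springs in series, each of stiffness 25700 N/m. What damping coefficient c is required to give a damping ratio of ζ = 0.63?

Series springs: 1/k_eq = 2/25700, so k_eq = 25700/2 = 12850 N/m.
c_c = 2√(k_eq·m) = 2√(12850 × 460) = 4863 N·s/m.
c = ζ·c_c = 0.63 × 4863 = 3063 N·s/m.

3060 N·s/m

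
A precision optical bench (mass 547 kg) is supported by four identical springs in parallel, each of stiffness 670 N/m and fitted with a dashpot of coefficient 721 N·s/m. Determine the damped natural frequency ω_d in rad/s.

2.11 rad/s

Parallel springs add: k_eq = 4 × 670 = 2680 N/m.
ω_n = √(k_eq/m) = √(2680/547) = 2.213 rad/s.
Critical damping c_c = 2√(k_eq·m) = 2√(2680 × 547) = 2422 N·s/m, so ζ = c/c_c = 721/2422 = 0.2977.
ω_d = ω_n√(1 − ζ²) = 2.213 × √(1 − 0.0887) = 2.113 rad/s.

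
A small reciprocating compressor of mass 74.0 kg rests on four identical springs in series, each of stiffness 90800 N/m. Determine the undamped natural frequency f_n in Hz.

2.79 Hz

Series springs: 1/k_eq = 4/90800, so k_eq = 90800/4 = 22700 N/m.
ω_n = √(k_eq/m) = √(22700/74.0) = √306.8 = 17.51 rad/s.
f_n = ω_n/(2π) = 17.51/6.283 = 2.788 Hz.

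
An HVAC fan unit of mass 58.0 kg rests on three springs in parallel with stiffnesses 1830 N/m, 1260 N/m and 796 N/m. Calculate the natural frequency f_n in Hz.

1.30 Hz

Parallel springs add: k_eq = 1830 + 1260 + 796 = 3886 N/m.
ω_n = √(k_eq/m) = √(3886/58.0) = √67.00 = 8.185 rad/s.
f_n = ω_n/(2π) = 8.185/6.283 = 1.303 Hz.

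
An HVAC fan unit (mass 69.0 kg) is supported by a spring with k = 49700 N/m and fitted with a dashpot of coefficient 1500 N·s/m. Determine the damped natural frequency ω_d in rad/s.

24.5 rad/s

ω_n = √(k/m) = √(49700/69.0) = 26.84 rad/s.
Critical damping c_c = 2√(k·m) = 2√(49700 × 69.0) = 3704 N·s/m, so ζ = c/c_c = 1500/3704 = 0.4050.
ω_d = ω_n√(1 − ζ²) = 26.84 × √(1 − 0.164) = 24.54 rad/s.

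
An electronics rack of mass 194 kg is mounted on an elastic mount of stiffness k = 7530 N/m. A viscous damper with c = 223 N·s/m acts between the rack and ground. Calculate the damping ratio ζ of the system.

ω_n = √(k/m) = √(7530/194) = 6.230 rad/s.
Critical damping c_c = 2√(k·m) = 2√(7530 × 194) = 2417 N·s/m, so ζ = c/c_c = 223/2417 = 0.09225.

0.0923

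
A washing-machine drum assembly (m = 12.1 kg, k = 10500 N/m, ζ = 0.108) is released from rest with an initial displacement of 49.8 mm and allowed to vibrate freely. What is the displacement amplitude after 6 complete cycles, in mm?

Logarithmic decrement δ = 2πζ/√(1 − ζ²) = 2π × 0.1080/√(1 − 0.0117) = 0.6826.
After n cycles, x_n/x₀ = e^(−nδ), so x_6 = 49.8 × e^(−6 × 0.6826) = 49.8 × 0.01665 = 0.8291 mm.

0.829 mm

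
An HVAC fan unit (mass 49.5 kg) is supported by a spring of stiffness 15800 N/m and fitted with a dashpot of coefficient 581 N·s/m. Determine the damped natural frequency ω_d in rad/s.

16.9 rad/s

ω_n = √(k/m) = √(15800/49.5) = 17.87 rad/s.
Critical damping c_c = 2√(k·m) = 2√(15800 × 49.5) = 1769 N·s/m, so ζ = c/c_c = 581/1769 = 0.3285.
ω_d = ω_n√(1 − ζ²) = 17.87 × √(1 − 0.108) = 16.87 rad/s.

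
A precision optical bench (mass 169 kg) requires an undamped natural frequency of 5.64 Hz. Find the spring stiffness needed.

212000 N/m

ω_n = 2πf_n = 2π × 5.64 = 35.44 rad/s.
k = m·ω_n² = 169 × 35.44² = 169 × 1256 = 212200 N/m.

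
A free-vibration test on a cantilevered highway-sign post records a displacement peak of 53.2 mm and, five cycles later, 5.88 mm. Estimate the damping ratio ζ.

0.0699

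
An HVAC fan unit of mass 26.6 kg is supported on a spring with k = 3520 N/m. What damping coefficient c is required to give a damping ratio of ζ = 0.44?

269 N·s/m

c_c = 2√(k·m) = 2√(3520 × 26.6) = 612.0 N·s/m.
c = ζ·c_c = 0.44 × 612.0 = 269.3 N·s/m.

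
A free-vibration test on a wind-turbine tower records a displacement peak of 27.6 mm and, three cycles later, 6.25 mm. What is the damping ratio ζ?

0.0786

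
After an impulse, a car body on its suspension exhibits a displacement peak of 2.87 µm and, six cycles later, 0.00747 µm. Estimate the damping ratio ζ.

0.156

Logarithmic decrement δ = (1/n)·ln(x₀/x_n) = (1/6)·ln(2.87/0.00747) = (1/6)·ln(384.2) = 0.9919.
ζ = δ/√(4π² + δ²) = 0.9919/√(39.48 + 0.984) = 0.9919/6.361 = 0.1559.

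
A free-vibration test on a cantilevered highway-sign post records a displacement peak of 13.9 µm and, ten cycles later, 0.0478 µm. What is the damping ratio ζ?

Logarithmic decrement δ = (1/n)·ln(x₀/x_n) = (1/10)·ln(13.9/0.0478) = (1/10)·ln(290.8) = 0.5673.
ζ = δ/√(4π² + δ²) = 0.5673/√(39.48 + 0.322) = 0.5673/6.309 = 0.08992.

0.0899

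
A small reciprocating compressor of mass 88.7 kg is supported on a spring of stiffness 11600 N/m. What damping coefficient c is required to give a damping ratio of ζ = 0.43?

c_c = 2√(k·m) = 2√(11600 × 88.7) = 2029 N·s/m.
c = ζ·c_c = 0.43 × 2029 = 872.3 N·s/m.

872 N·s/m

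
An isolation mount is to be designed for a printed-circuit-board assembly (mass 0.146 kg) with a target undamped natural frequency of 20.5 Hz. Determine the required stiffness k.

ω_n = 2πf_n = 2π × 20.5 = 128.8 rad/s.
k = m·ω_n² = 0.146 × 128.8² = 0.146 × 16590 = 2422 N/m.

2420 N/m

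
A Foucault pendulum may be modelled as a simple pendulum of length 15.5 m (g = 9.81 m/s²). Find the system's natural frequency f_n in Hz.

0.127 Hz

For a simple pendulum ω_n = √(g/L) = √(9.81/15.5) = √0.6329 = 0.7956 rad/s.
f_n = ω_n/(2π) = 0.7956/6.283 = 0.1266 Hz.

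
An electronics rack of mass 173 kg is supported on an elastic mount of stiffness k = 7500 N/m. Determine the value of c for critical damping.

c_c = 2√(k·m) = 2√(7500 × 173) = 2 × 1139 = 2278 N·s/m.

2280 N·s/m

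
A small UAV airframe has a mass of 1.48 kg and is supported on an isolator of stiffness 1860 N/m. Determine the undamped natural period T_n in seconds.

0.177 s

ω_n = √(k/m) = √(1860/1.48) = √1257 = 35.45 rad/s.
T_n = 2π/ω_n = 6.283/35.45 = 0.1772 s.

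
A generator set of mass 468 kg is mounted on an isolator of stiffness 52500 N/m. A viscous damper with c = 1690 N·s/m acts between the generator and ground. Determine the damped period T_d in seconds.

ω_n = √(k/m) = √(52500/468) = 10.59 rad/s.
Critical damping c_c = 2√(k·m) = 2√(52500 × 468) = 9914 N·s/m, so ζ = c/c_c = 1690/9914 = 0.1705.
ω_d = ω_n√(1 − ζ²) = 10.59 × √(1 − 0.0291) = 10.44 rad/s.
T_d = 2π/ω_d = 0.6020 s.

0.602 s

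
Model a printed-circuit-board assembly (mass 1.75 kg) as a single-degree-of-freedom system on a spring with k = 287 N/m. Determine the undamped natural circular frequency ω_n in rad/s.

ω_n = √(k/m) = √(287.0/1.75) = √164.0 = 12.81 rad/s.

12.8 rad/s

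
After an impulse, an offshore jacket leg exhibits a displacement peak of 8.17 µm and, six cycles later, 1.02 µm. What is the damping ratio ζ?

Logarithmic decrement δ = (1/n)·ln(x₀/x_n) = (1/6)·ln(8.17/1.02) = (1/6)·ln(8.010) = 0.3468.
ζ = δ/√(4π² + δ²) = 0.3468/√(39.48 + 0.120) = 0.3468/6.293 = 0.05511.

0.0551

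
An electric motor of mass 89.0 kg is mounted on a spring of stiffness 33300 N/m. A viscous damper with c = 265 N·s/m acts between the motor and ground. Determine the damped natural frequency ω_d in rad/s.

ω_n = √(k/m) = √(33300/89.0) = 19.34 rad/s.
Critical damping c_c = 2√(k·m) = 2√(33300 × 89.0) = 3443 N·s/m, so ζ = c/c_c = 265/3443 = 0.07697.
ω_d = ω_n√(1 − ζ²) = 19.34 × √(1 − 0.00592) = 19.29 rad/s.

19.3 rad/s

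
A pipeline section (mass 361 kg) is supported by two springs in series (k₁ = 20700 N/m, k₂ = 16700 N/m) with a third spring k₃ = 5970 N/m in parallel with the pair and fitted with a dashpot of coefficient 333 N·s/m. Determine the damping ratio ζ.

Series pair: k_s = k₁k₂/(k₁+k₂) = (20700)(16700)/(20700 + 16700) = 9243 N/m. In parallel with k₃: k_eq = 9243 + 5970 = 15210 N/m.
ω_n = √(k_eq/m) = √(15210/361) = 6.492 rad/s.
Critical damping c_c = 2√(k_eq·m) = 2√(15210 × 361) = 4687 N·s/m, so ζ = c/c_c = 333/4687 = 0.07105.

0.0710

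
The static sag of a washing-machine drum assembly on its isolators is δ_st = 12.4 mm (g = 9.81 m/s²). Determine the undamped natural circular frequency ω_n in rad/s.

28.1 rad/s

ω_n = √(g/δ_st) = √(9.81/0.0124) = √791.1 = 28.13 rad/s.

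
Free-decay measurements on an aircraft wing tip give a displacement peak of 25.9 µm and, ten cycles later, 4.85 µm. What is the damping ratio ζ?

Logarithmic decrement δ = (1/n)·ln(x₀/x_n) = (1/10)·ln(25.9/4.85) = (1/10)·ln(5.340) = 0.1675.
ζ = δ/√(4π² + δ²) = 0.1675/√(39.48 + 0.0281) = 0.1675/6.285 = 0.02665.

0.0267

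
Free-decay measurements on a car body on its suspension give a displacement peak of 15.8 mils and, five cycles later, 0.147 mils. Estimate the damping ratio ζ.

Logarithmic decrement δ = (1/n)·ln(x₀/x_n) = (1/5)·ln(15.8/0.147) = (1/5)·ln(107.5) = 0.9355.
ζ = δ/√(4π² + δ²) = 0.9355/√(39.48 + 0.875) = 0.9355/6.352 = 0.1473.

0.147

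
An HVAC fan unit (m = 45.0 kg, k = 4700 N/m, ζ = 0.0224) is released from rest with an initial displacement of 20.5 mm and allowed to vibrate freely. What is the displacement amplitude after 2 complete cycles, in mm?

Logarithmic decrement δ = 2πζ/√(1 − ζ²) = 2π × 0.02240/√(1 − 0.000502) = 0.1408.
After n cycles, x_n/x₀ = e^(−nδ), so x_2 = 20.5 × e^(−2 × 0.1408) = 20.5 × 0.7546 = 15.47 mm.

15.5 mm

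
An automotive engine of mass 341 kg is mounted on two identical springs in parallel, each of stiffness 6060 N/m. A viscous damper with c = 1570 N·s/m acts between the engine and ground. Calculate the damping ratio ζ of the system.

Parallel springs add: k_eq = 2 × 6060 = 12120 N/m.
ω_n = √(k_eq/m) = √(12120/341) = 5.962 rad/s.
Critical damping c_c = 2√(k_eq·m) = 2√(12120 × 341) = 4066 N·s/m, so ζ = c/c_c = 1570/4066 = 0.3861.

0.386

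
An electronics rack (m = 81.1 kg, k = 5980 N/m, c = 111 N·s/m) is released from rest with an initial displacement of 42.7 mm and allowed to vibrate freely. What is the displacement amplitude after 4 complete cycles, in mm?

5.73 mm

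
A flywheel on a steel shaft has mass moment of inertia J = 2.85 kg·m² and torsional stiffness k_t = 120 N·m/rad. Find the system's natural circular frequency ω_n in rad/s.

6.49 rad/s

ω_n = √(k_t/J) = √(120/2.85) = √42.11 = 6.489 rad/s.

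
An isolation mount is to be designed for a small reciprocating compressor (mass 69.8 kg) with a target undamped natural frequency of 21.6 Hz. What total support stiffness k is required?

1290000 N/m

ω_n = 2πf_n = 2π × 21.6 = 135.7 rad/s.
k = m·ω_n² = 69.8 × 135.7² = 69.8 × 18420 = 1286000 N/m.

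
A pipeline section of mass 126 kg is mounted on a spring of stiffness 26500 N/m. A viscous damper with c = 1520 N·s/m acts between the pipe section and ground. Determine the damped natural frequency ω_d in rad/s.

13.2 rad/s

ω_n = √(k/m) = √(26500/126) = 14.50 rad/s.
Critical damping c_c = 2√(k·m) = 2√(26500 × 126) = 3655 N·s/m, so ζ = c/c_c = 1520/3655 = 0.4159.
ω_d = ω_n√(1 − ζ²) = 14.50 × √(1 − 0.173) = 13.19 rad/s.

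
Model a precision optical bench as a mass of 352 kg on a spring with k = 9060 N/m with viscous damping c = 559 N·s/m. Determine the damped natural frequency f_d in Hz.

0.797 Hz

ω_n = √(k/m) = √(9060/352) = 5.073 rad/s.
Critical damping c_c = 2√(k·m) = 2√(9060 × 352) = 3572 N·s/m, so ζ = c/c_c = 559/3572 = 0.1565.
ω_d = ω_n√(1 − ζ²) = 5.073 × √(1 − 0.0245) = 5.011 rad/s.
f_d = ω_d/(2π) = 0.7975 Hz.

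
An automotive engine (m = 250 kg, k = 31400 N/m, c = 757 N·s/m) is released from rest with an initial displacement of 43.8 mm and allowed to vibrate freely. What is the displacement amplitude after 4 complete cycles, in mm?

1.42 mm

ζ = c/(2√(km)) = 757/(2√(31400 × 250)) = 757/5604 = 0.1351.
Logarithmic decrement δ = 2πζ/√(1 − ζ²) = 2π × 0.1351/√(1 − 0.0182) = 0.8567.
After n cycles, x_n/x₀ = e^(−nδ), so x_4 = 43.8 × e^(−4 × 0.8567) = 43.8 × 0.03250 = 1.423 mm.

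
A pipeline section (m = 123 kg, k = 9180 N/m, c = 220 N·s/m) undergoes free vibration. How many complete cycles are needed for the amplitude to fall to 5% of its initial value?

ζ = c/(2√(km)) = 220/(2√(9180 × 123)) = 220/2125 = 0.1035.
Logarithmic decrement δ = 2πζ/√(1 − ζ²) = 2π × 0.1035/√(1 − 0.0107) = 0.6539.
x_n/x₀ = e^(−nδ) ≤ 0.05; take ln: n ≥ ln(1/0.05)/δ = 2.996/0.6539 = 4.581.
So 5 complete cycles are required.

5 cycles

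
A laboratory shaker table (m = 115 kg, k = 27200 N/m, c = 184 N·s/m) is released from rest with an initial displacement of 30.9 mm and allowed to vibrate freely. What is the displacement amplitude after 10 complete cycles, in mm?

1.17 mm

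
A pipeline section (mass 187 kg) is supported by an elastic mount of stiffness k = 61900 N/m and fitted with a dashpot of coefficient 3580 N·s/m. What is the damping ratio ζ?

0.526

ω_n = √(k/m) = √(61900/187) = 18.19 rad/s.
Critical damping c_c = 2√(k·m) = 2√(61900 × 187) = 6804 N·s/m, so ζ = c/c_c = 3580/6804 = 0.5261.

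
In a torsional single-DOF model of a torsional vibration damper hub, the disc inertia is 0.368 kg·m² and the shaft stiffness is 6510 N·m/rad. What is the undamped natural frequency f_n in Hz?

ω_n = √(k_t/J) = √(6510/0.368) = √17690 = 133.0 rad/s.
f_n = ω_n/(2π) = 133.0/6.283 = 21.17 Hz.

21.2 Hz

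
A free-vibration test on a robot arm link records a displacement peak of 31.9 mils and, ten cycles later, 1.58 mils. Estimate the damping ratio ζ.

0.0478

Logarithmic decrement δ = (1/n)·ln(x₀/x_n) = (1/10)·ln(31.9/1.58) = (1/10)·ln(20.19) = 0.3005.
ζ = δ/√(4π² + δ²) = 0.3005/√(39.48 + 0.0903) = 0.3005/6.290 = 0.04777.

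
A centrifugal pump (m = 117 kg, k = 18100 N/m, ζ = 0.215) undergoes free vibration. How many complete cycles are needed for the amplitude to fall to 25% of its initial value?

2 cycles

Logarithmic decrement δ = 2πζ/√(1 − ζ²) = 2π × 0.2150/√(1 − 0.0462) = 1.383.
x_n/x₀ = e^(−nδ) ≤ 0.25; take ln: n ≥ ln(1/0.25)/δ = 1.386/1.383 = 1.002.
So 2 complete cycles are required.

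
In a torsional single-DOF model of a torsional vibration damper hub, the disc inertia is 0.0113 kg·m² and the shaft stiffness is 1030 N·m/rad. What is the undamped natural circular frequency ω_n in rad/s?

302 rad/s

ω_n = √(k_t/J) = √(1030/0.0113) = √91150 = 301.9 rad/s.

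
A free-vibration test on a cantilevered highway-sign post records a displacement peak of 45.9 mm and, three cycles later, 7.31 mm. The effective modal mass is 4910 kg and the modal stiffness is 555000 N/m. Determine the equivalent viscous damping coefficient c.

10100 N·s/m

Logarithmic decrement δ = (1/n)·ln(x₀/x_n) = (1/3)·ln(45.9/7.31) = (1/3)·ln(6.279) = 0.6124.
ζ = δ/√(4π² + δ²) = 0.6124/√(39.48 + 0.375) = 0.6124/6.313 = 0.09701.
c = ζ · 2√(km) = 0.09701 × 2√(555000 × 4910) = 0.09701 × 104400 = 10130 N·s/m.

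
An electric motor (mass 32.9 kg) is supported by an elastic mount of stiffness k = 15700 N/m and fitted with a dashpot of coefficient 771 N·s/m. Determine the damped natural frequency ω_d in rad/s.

ω_n = √(k/m) = √(15700/32.9) = 21.84 rad/s.
Critical damping c_c = 2√(k·m) = 2√(15700 × 32.9) = 1437 N·s/m, so ζ = c/c_c = 771/1437 = 0.5364.
ω_d = ω_n√(1 − ζ²) = 21.84 × √(1 − 0.288) = 18.44 rad/s.

18.4 rad/s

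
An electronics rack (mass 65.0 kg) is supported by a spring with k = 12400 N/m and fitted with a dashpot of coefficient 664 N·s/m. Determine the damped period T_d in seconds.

0.490 s

ω_n = √(k/m) = √(12400/65.0) = 13.81 rad/s.
Critical damping c_c = 2√(k·m) = 2√(12400 × 65.0) = 1796 N·s/m, so ζ = c/c_c = 664/1796 = 0.3698.
ω_d = ω_n√(1 − ζ²) = 13.81 × √(1 − 0.137) = 12.83 rad/s.
T_d = 2π/ω_d = 0.4896 s.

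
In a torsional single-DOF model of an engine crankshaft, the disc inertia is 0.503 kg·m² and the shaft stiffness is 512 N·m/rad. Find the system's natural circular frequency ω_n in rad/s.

31.9 rad/s

ω_n = √(k_t/J) = √(512/0.503) = √1018 = 31.90 rad/s.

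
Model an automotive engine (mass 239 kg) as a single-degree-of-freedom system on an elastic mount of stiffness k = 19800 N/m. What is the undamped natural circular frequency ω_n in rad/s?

ω_n = √(k/m) = √(19800/239) = √82.85 = 9.102 rad/s.

9.10 rad/s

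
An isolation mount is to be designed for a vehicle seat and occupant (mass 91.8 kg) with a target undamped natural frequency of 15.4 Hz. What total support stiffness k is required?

ω_n = 2πf_n = 2π × 15.4 = 96.76 rad/s.
k = m·ω_n² = 91.8 × 96.76² = 91.8 × 9363 = 859500 N/m.

859000 N/m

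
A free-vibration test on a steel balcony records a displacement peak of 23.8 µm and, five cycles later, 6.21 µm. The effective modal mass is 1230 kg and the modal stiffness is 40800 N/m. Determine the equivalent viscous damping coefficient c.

605 N·s/m

Logarithmic decrement δ = (1/n)·ln(x₀/x_n) = (1/5)·ln(23.8/6.21) = (1/5)·ln(3.833) = 0.2687.
ζ = δ/√(4π² + δ²) = 0.2687/√(39.48 + 0.0722) = 0.2687/6.289 = 0.04273.
c = ζ · 2√(km) = 0.04273 × 2√(40800 × 1230) = 0.04273 × 14170 = 605.4 N·s/m.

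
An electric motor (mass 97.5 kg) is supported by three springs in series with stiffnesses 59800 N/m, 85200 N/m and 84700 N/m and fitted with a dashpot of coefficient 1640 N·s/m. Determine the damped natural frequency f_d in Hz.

2.16 Hz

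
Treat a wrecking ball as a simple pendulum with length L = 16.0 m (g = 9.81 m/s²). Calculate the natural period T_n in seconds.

For a simple pendulum ω_n = √(g/L) = √(9.81/16.0) = √0.6131 = 0.7830 rad/s.
T_n = 2π/ω_n = 6.283/0.7830 = 8.024 s.

8.02 s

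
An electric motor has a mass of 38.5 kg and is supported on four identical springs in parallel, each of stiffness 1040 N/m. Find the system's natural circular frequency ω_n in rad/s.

Parallel springs add: k_eq = 4 × 1040 = 4160 N/m.
ω_n = √(k_eq/m) = √(4160/38.5) = √108.1 = 10.39 rad/s.

10.4 rad/s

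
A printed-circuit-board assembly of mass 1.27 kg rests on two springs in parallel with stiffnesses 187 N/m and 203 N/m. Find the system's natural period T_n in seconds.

0.359 s

Parallel springs add: k_eq = 187 + 203 = 390.0 N/m.
ω_n = √(k_eq/m) = √(390.0/1.27) = √307.1 = 17.52 rad/s.
T_n = 2π/ω_n = 6.283/17.52 = 0.3585 s.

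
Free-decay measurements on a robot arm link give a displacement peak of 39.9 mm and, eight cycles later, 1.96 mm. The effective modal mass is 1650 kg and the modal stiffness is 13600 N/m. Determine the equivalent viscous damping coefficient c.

567 N·s/m

Logarithmic decrement δ = (1/n)·ln(x₀/x_n) = (1/8)·ln(39.9/1.96) = (1/8)·ln(20.36) = 0.3767.
ζ = δ/√(4π² + δ²) = 0.3767/√(39.48 + 0.142) = 0.3767/6.294 = 0.05984.
c = ζ · 2√(km) = 0.05984 × 2√(13600 × 1650) = 0.05984 × 9474 = 567.0 N·s/m.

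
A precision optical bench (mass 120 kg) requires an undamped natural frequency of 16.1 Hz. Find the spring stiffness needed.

1230000 N/m

ω_n = 2πf_n = 2π × 16.1 = 101.2 rad/s.
k = m·ω_n² = 120 × 101.2² = 120 × 10230 = 1228000 N/m.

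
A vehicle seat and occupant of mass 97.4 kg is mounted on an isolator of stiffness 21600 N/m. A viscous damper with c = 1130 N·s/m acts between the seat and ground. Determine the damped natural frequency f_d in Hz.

2.18 Hz

ω_n = √(k/m) = √(21600/97.4) = 14.89 rad/s.
Critical damping c_c = 2√(k·m) = 2√(21600 × 97.4) = 2901 N·s/m, so ζ = c/c_c = 1130/2901 = 0.3895.
ω_d = ω_n√(1 − ζ²) = 14.89 × √(1 − 0.152) = 13.72 rad/s.
f_d = ω_d/(2π) = 2.183 Hz.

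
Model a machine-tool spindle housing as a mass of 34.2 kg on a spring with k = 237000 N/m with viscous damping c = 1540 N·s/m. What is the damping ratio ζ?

0.270

ω_n = √(k/m) = √(237000/34.2) = 83.25 rad/s.
Critical damping c_c = 2√(k·m) = 2√(237000 × 34.2) = 5694 N·s/m, so ζ = c/c_c = 1540/5694 = 0.2705.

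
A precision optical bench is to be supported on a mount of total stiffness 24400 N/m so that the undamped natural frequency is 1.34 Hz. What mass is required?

ω_n = 2πf_n = 2π × 1.34 = 8.419 rad/s.
m = k/ω_n² = 24400/8.419² = 24400/70.89 = 344.2 kg.

344 kg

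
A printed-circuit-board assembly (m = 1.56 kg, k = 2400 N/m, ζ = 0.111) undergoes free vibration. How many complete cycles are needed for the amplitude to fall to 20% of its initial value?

3 cycles

Logarithmic decrement δ = 2πζ/√(1 − ζ²) = 2π × 0.1110/√(1 − 0.0123) = 0.7018.
x_n/x₀ = e^(−nδ) ≤ 0.2; take ln: n ≥ ln(1/0.2)/δ = 1.609/0.7018 = 2.293.
So 3 complete cycles are required.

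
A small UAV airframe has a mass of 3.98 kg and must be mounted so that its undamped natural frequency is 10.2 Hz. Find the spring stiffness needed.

ω_n = 2πf_n = 2π × 10.2 = 64.09 rad/s.
k = m·ω_n² = 3.98 × 64.09² = 3.98 × 4107 = 16350 N/m.

16300 N/m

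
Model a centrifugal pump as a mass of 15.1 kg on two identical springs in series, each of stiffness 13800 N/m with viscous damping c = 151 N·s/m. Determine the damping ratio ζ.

0.234

Series springs: 1/k_eq = 2/13800, so k_eq = 13800/2 = 6900 N/m.
ω_n = √(k_eq/m) = √(6900/15.1) = 21.38 rad/s.
Critical damping c_c = 2√(k_eq·m) = 2√(6900 × 15.1) = 645.6 N·s/m, so ζ = c/c_c = 151/645.6 = 0.2339.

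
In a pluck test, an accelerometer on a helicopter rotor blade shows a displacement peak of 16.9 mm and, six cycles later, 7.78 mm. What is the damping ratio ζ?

Logarithmic decrement δ = (1/n)·ln(x₀/x_n) = (1/6)·ln(16.9/7.78) = (1/6)·ln(2.172) = 0.1293.
ζ = δ/√(4π² + δ²) = 0.1293/√(39.48 + 0.0167) = 0.1293/6.285 = 0.02057.

0.0206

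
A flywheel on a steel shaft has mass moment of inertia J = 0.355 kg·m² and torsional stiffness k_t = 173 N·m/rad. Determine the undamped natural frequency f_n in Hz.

ω_n = √(k_t/J) = √(173/0.355) = √487.3 = 22.08 rad/s.
f_n = ω_n/(2π) = 22.08/6.283 = 3.513 Hz.

3.51 Hz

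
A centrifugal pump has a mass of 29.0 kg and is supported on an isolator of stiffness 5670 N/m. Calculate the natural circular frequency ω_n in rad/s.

ω_n = √(k/m) = √(5670/29.0) = √195.5 = 13.98 rad/s.

14.0 rad/s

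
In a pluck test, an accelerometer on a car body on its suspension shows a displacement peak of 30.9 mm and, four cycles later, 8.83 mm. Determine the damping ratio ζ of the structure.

0.0498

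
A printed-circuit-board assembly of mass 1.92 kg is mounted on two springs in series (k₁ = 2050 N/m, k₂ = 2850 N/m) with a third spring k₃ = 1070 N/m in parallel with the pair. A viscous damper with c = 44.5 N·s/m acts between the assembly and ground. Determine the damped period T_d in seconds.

Series pair: k_s = k₁k₂/(k₁+k₂) = (2050)(2850)/(2050 + 2850) = 1192 N/m. In parallel with k₃: k_eq = 1192 + 1070 = 2262 N/m.
ω_n = √(k_eq/m) = √(2262/1.92) = 34.33 rad/s.
Critical damping c_c = 2√(k_eq·m) = 2√(2262 × 1.92) = 131.8 N·s/m, so ζ = c/c_c = 44.5/131.8 = 0.3376.
ω_d = ω_n√(1 − ζ²) = 34.33 × √(1 − 0.114) = 32.31 rad/s.
T_d = 2π/ω_d = 0.1945 s.

0.194 s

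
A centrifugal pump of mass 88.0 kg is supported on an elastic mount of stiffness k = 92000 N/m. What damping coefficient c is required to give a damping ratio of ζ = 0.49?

2790 N·s/m

c_c = 2√(k·m) = 2√(92000 × 88.0) = 5691 N·s/m.
c = ζ·c_c = 0.49 × 5691 = 2788 N·s/m.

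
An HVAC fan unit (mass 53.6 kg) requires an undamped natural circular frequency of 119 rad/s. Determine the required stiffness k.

759000 N/m

k = m·ω_n² = 53.6 × 119.0² = 53.6 × 14160 = 759000 N/m.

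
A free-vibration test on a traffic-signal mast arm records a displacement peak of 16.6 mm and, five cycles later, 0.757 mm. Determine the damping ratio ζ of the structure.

0.0978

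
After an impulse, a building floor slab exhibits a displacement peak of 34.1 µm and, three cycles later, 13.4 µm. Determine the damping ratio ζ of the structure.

0.0495

Logarithmic decrement δ = (1/n)·ln(x₀/x_n) = (1/3)·ln(34.1/13.4) = (1/3)·ln(2.545) = 0.3113.
ζ = δ/√(4π² + δ²) = 0.3113/√(39.48 + 0.0969) = 0.3113/6.291 = 0.04949.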